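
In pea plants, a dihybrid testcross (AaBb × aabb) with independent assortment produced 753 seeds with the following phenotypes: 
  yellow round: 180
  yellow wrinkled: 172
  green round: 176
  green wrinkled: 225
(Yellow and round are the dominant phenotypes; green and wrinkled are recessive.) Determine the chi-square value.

9.736

A dihybrid testcross with independent assortment gives a 1:1:1:1 ratio.
Expected counts for N = 753 under a 1:1:1:1 ratio (total parts = 4):
  yellow round: 753 × 1/4 = 188.25
  yellow wrinkled: 753 × 1/4 = 188.25
  green round: 753 × 1/4 = 188.25
  green wrinkled: 753 × 1/4 = 188.25
χ² = Σ (O − E)² / E
  yellow round: (180 − 188.25)² / 188.25 = 0.3616
  yellow wrinkled: (172 − 188.25)² / 188.25 = 1.4027
  green round: (176 − 188.25)² / 188.25 = 0.7971
  green wrinkled: (225 − 188.25)² / 188.25 = 7.1743
χ² = 0.3616 + 1.4027 + 0.7971 + 7.1743 = 9.7357 ≈ 9.736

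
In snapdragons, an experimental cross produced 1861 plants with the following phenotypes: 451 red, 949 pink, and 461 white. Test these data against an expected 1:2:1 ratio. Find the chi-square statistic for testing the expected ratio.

0.843

Expected counts for N = 1861 under a 1:2:1 ratio (total parts = 4):
  red: 1861 × 1/4 = 465.25
  pink: 1861 × 2/4 = 930.5
  white: 1861 × 1/4 = 465.25
χ² = Σ (O − E)² / E
  red: (451 − 465.25)² / 465.25 = 0.4365
  pink: (949 − 930.5)² / 930.5 = 0.3678
  white: (461 − 465.25)² / 465.25 = 0.0388
χ² = 0.4365 + 0.3678 + 0.0388 = 0.8431 ≈ 0.843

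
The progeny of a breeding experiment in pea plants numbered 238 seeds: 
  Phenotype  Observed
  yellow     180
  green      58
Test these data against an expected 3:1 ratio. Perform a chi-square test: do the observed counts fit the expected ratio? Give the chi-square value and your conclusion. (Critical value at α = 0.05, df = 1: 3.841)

Under the 3:1 hypothesis (Σ ratio = 4, N = 238):
  yellow: 238 × 3/4 = 178.5
  green: 238 × 1/4 = 59.5
χ² = Σ (O − E)² / E
  yellow: (180 − 178.5)² / 178.5 = 0.0126
  green: (58 − 59.5)² / 59.5 = 0.0378
χ² = 0.0126 + 0.0378 = 0.0504 ≈ 0.050
Degrees of freedom = 2 − 1 = 1; critical value at α = 0.05 is 3.841.
Since 0.050 < 3.841, we fail to reject the null hypothesis — the data are consistent with the 3:1 ratio.

0.050; consistent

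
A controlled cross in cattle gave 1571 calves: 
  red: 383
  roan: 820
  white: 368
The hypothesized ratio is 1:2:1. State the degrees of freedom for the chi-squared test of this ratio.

A goodness-of-fit test with 3 phenotype classes has df = 3 − 1 = 2.

2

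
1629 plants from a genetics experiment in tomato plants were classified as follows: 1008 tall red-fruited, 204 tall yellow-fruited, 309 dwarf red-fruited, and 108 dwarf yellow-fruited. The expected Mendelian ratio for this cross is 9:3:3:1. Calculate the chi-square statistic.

Total ratio parts = 16. Expected numbers out of 1629:
  tall red-fruited: 1629 × 9/16 = 916.3125
  tall yellow-fruited: 1629 × 3/16 = 305.4375
  dwarf red-fruited: 1629 × 3/16 = 305.4375
  dwarf yellow-fruited: 1629 × 1/16 = 101.8125
χ² = Σ (O − E)² / E
  tall red-fruited: (1008 − 916.3125)² / 916.3125 = 9.1744
  tall yellow-fruited: (204 − 305.4375)² / 305.4375 = 33.6880
  dwarf red-fruited: (309 − 305.4375)² / 305.4375 = 0.0416
  dwarf yellow-fruited: (108 − 101.8125)² / 101.8125 = 0.3760
χ² = 9.1744 + 33.6880 + 0.0416 + 0.3760 = 43.280

43.280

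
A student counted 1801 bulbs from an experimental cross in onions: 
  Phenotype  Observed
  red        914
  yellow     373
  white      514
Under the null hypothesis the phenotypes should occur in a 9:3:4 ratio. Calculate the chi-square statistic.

Total ratio parts = 16. Expected numbers out of 1801:
  red: 1801 × 9/16 = 1013.0625
  yellow: 1801 × 3/16 = 337.6875
  white: 1801 × 4/16 = 450.25
χ² = Σ (O − E)² / E
  red: (914 − 1013.0625)² / 1013.0625 = 9.6868
  yellow: (373 − 337.6875)² / 337.6875 = 3.6927
  white: (514 − 450.25)² / 450.25 = 9.0262
χ² = 9.6868 + 3.6927 + 9.0262 = 22.4057 ≈ 22.406

22.406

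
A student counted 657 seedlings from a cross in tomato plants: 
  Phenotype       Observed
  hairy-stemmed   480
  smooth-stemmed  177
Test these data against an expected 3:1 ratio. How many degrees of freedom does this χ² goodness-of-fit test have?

A goodness-of-fit test with 2 phenotype classes has df = 2 − 1 = 1.

1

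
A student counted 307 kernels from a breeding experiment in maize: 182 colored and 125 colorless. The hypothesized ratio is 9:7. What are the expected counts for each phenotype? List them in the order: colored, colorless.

Under the 9:7 hypothesis (Σ ratio = 16, N = 307):
  colored: 307 × 9/16 = 172.6875
  colorless: 307 × 7/16 = 134.3125

172.6875, 134.3125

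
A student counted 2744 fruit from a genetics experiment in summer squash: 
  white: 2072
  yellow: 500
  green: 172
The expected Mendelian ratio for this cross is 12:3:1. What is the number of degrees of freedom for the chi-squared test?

A goodness-of-fit test with 3 phenotype classes has df = 3 − 1 = 2.

2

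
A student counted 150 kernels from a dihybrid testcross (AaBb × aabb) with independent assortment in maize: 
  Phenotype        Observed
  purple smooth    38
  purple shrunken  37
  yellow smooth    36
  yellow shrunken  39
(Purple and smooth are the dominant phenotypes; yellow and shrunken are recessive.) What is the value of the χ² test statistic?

0.133

A dihybrid testcross with independent assortment gives a 1:1:1:1 ratio.
The 1:1:1:1 ratio has 4 parts, so with N = 150 the expected counts are:
  purple smooth: 150 × 1/4 = 37.5
  purple shrunken: 150 × 1/4 = 37.5
  yellow smooth: 150 × 1/4 = 37.5
  yellow shrunken: 150 × 1/4 = 37.5
χ² = Σ (O − E)² / E
  purple smooth: (38 − 37.5)² / 37.5 = 0.0067
  purple shrunken: (37 − 37.5)² / 37.5 = 0.0067
  yellow smooth: (36 − 37.5)² / 37.5 = 0.0600
  yellow shrunken: (39 − 37.5)² / 37.5 = 0.0600
χ² = 0.0067 + 0.0067 + 0.0600 + 0.0600 = 0.1334 ≈ 0.133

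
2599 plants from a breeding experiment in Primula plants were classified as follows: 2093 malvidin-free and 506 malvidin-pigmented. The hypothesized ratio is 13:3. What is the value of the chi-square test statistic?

0.882

The 13:3 ratio has 16 parts, so with N = 2599 the expected counts are:
  malvidin-free: 2599 × 13/16 = 2111.6875
  malvidin-pigmented: 2599 × 3/16 = 487.3125
χ² = Σ (O − E)² / E
  malvidin-free: (2093 − 2111.6875)² / 2111.6875 = 0.1654
  malvidin-pigmented: (506 − 487.3125)² / 487.3125 = 0.7166
χ² = 0.1654 + 0.7166 = 0.882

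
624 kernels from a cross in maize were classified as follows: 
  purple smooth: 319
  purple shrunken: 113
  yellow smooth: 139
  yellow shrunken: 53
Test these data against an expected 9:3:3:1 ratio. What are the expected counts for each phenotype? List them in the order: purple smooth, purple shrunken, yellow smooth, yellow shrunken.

Expected counts for N = 624 under a 9:3:3:1 ratio (total parts = 16):
  purple smooth: 624 × 9/16 = 351
  purple shrunken: 624 × 3/16 = 117
  yellow smooth: 624 × 3/16 = 117
  yellow shrunken: 624 × 1/16 = 39

351, 117, 117, 39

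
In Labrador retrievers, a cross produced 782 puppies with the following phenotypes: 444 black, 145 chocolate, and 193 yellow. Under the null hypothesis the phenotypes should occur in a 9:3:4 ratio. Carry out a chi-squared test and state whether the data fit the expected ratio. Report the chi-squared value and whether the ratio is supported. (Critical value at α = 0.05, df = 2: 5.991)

0.089; consistent

Under the 9:3:4 hypothesis (Σ ratio = 16, N = 782):
  black: 782 × 9/16 = 439.875
  chocolate: 782 × 3/16 = 146.625
  yellow: 782 × 4/16 = 195.5
χ² = Σ (O − E)² / E
  black: (444 − 439.875)² / 439.875 = 0.0387
  chocolate: (145 − 146.625)² / 146.625 = 0.0180
  yellow: (193 − 195.5)² / 195.5 = 0.0320
χ² = 0.0387 + 0.0180 + 0.0320 = 0.0887 ≈ 0.089
Degrees of freedom = 3 − 1 = 2; critical value at α = 0.05 is 5.991.
Since 0.089 < 5.991, we fail to reject the null hypothesis — the data are consistent with the 9:3:4 ratio.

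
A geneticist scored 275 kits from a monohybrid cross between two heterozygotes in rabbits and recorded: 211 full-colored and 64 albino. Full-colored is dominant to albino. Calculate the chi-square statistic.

0.438

For a monohybrid cross between heterozygotes with complete dominance, the expected phenotypic ratio is 3:1.
Expected counts for N = 275 under a 3:1 ratio (total parts = 4):
  full-colored: 275 × 3/4 = 206.25
  albino: 275 × 1/4 = 68.75
χ² = Σ (O − E)² / E
  full-colored: (211 − 206.25)² / 206.25 = 0.1094
  albino: (64 − 68.75)² / 68.75 = 0.3282
χ² = 0.1094 + 0.3282 = 0.4376 ≈ 0.438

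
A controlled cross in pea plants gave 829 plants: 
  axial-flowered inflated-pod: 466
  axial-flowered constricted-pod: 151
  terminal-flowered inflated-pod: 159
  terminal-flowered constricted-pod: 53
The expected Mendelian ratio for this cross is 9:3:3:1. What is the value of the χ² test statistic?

Total ratio parts = 16. Expected numbers out of 829:
  axial-flowered inflated-pod: 829 × 9/16 = 466.3125
  axial-flowered constricted-pod: 829 × 3/16 = 155.4375
  terminal-flowered inflated-pod: 829 × 3/16 = 155.4375
  terminal-flowered constricted-pod: 829 × 1/16 = 51.8125
χ² = Σ (O − E)² / E
  axial-flowered inflated-pod: (466 − 466.3125)² / 466.3125 = 0.0002
  axial-flowered constricted-pod: (151 − 155.4375)² / 155.4375 = 0.1267
  terminal-flowered inflated-pod: (159 − 155.4375)² / 155.4375 = 0.0816
  terminal-flowered constricted-pod: (53 − 51.8125)² / 51.8125 = 0.0272
χ² = 0.0002 + 0.1267 + 0.0816 + 0.0272 = 0.2357 ≈ 0.236

0.236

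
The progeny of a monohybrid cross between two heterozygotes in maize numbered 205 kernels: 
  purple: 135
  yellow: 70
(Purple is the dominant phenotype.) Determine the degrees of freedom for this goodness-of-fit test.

For a monohybrid cross between heterozygotes with complete dominance, the expected phenotypic ratio is 3:1.
A goodness-of-fit test with 2 phenotype classes has df = 2 − 1 = 1.

1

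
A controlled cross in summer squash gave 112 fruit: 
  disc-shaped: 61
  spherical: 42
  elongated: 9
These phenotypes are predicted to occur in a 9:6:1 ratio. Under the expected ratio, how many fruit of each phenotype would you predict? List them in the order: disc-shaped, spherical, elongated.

Total ratio parts = 16. Expected numbers out of 112:
  disc-shaped: 112 × 9/16 = 63
  spherical: 112 × 6/16 = 42
  elongated: 112 × 1/16 = 7

63, 42, 7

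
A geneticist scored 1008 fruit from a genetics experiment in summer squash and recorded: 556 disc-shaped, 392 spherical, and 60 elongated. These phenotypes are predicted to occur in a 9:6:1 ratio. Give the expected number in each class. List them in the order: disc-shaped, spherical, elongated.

The 9:6:1 ratio has 16 parts, so with N = 1008 the expected counts are:
  disc-shaped: 1008 × 9/16 = 567
  spherical: 1008 × 6/16 = 378
  elongated: 1008 × 1/16 = 63

567, 378, 63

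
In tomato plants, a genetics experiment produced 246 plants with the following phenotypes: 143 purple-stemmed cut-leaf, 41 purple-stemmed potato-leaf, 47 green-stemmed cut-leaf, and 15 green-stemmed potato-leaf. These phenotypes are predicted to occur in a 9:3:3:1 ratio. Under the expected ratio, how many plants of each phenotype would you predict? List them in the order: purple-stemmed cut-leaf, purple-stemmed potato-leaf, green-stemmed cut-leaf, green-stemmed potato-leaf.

Total ratio parts = 16. Expected numbers out of 246:
  purple-stemmed cut-leaf: 246 × 9/16 = 138.375
  purple-stemmed potato-leaf: 246 × 3/16 = 46.125
  green-stemmed cut-leaf: 246 × 3/16 = 46.125
  green-stemmed potato-leaf: 246 × 1/16 = 15.375

138.375, 46.125, 46.125, 15.375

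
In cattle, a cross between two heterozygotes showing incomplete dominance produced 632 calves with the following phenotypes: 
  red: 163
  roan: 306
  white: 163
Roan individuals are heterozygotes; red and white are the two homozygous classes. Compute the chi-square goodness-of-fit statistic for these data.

With incomplete dominance, a heterozygote × heterozygote cross gives a 1:2:1 phenotypic ratio.
Total ratio parts = 4. Expected numbers out of 632:
  red: 632 × 1/4 = 158
  roan: 632 × 2/4 = 316
  white: 632 × 1/4 = 158
χ² = Σ (O − E)² / E
  red: (163 − 158)² / 158 = 0.1582
  roan: (306 − 316)² / 316 = 0.3165
  white: (163 − 158)² / 158 = 0.1582
χ² = 0.1582 + 0.3165 + 0.1582 = 0.6329 ≈ 0.633

0.633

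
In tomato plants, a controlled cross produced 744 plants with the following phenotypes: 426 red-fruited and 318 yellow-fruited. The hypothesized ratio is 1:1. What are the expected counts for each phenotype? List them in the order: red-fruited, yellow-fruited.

372, 372

The 1:1 ratio has 2 parts, so with N = 744 the expected counts are:
  red-fruited: 744 × 1/2 = 372
  yellow-fruited: 744 × 1/2 = 372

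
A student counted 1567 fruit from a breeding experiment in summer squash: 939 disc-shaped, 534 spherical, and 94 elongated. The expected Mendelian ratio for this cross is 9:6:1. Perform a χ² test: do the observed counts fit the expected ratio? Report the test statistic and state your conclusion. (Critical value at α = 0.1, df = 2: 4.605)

8.811; not consistent

Under the 9:6:1 hypothesis (Σ ratio = 16, N = 1567):
  disc-shaped: 1567 × 9/16 = 881.4375
  spherical: 1567 × 6/16 = 587.625
  elongated: 1567 × 1/16 = 97.9375
χ² = Σ (O − E)² / E
  disc-shaped: (939 − 881.4375)² / 881.4375 = 3.7591
  spherical: (534 − 587.625)² / 587.625 = 4.8937
  elongated: (94 − 97.9375)² / 97.9375 = 0.1583
χ² = 3.7591 + 4.8937 + 0.1583 = 8.8111 ≈ 8.811
Degrees of freedom = 3 − 1 = 2; critical value at α = 0.1 is 4.605.
Since 8.811 > 4.605, we reject the null hypothesis — the data do not fit the 9:6:1 ratio.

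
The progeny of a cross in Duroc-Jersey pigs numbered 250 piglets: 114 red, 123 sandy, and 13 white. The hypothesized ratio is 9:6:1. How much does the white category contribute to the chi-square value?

0.441

Under the 9:6:1 hypothesis (Σ ratio = 16, N = 250):
  red: 250 × 9/16 = 140.625
  sandy: 250 × 6/16 = 93.75
  white: 250 × 1/16 = 15.625
Contribution of white: (13 − 15.625)² / 15.625 = 0.4410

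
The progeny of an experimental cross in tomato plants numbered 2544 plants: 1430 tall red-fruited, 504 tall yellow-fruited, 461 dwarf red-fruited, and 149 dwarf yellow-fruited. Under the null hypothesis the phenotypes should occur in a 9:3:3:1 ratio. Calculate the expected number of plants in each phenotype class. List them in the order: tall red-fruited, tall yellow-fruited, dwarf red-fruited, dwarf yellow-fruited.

1431, 477, 477, 159

The 9:3:3:1 ratio has 16 parts, so with N = 2544 the expected counts are:
  tall red-fruited: 2544 × 9/16 = 1431
  tall yellow-fruited: 2544 × 3/16 = 477
  dwarf red-fruited: 2544 × 3/16 = 477
  dwarf yellow-fruited: 2544 × 1/16 = 159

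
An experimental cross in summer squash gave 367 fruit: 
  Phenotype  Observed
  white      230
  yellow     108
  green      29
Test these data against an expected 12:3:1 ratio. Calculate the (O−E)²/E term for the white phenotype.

7.439

Under the 12:3:1 hypothesis (Σ ratio = 16, N = 367):
  white: 367 × 12/16 = 275.25
  yellow: 367 × 3/16 = 68.8125
  green: 367 × 1/16 = 22.9375
Contribution of white: (230 − 275.25)² / 275.25 = 7.4389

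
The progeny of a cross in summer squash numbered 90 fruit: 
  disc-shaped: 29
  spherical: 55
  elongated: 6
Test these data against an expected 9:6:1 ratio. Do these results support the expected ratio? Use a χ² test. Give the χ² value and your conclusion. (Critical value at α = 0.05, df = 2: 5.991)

Total ratio parts = 16. Expected numbers out of 90:
  disc-shaped: 90 × 9/16 = 50.625
  spherical: 90 × 6/16 = 33.75
  elongated: 90 × 1/16 = 5.625
χ² = Σ (O − E)² / E
  disc-shaped: (29 − 50.625)² / 50.625 = 9.2373
  spherical: (55 − 33.75)² / 33.75 = 13.3796
  elongated: (6 − 5.625)² / 5.625 = 0.0250
χ² = 9.2373 + 13.3796 + 0.0250 = 22.6419 ≈ 22.642
Degrees of freedom = 3 − 1 = 2; critical value at α = 0.05 is 5.991.
Since 22.642 > 5.991, we reject the null hypothesis — the data do not fit the 9:6:1 ratio.

22.642; not consistent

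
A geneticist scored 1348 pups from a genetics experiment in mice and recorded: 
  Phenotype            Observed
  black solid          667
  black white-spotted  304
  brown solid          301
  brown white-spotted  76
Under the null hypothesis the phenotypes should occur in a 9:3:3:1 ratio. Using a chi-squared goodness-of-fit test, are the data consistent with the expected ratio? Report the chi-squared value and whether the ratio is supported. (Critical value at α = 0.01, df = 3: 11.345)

Total ratio parts = 16. Expected numbers out of 1348:
  black solid: 1348 × 9/16 = 758.25
  black white-spotted: 1348 × 3/16 = 252.75
  brown solid: 1348 × 3/16 = 252.75
  brown white-spotted: 1348 × 1/16 = 84.25
χ² = Σ (O − E)² / E
  black solid: (667 − 758.25)² / 758.25 = 10.9813
  black white-spotted: (304 − 252.75)² / 252.75 = 10.3919
  brown solid: (301 − 252.75)² / 252.75 = 9.2109
  brown white-spotted: (76 − 84.25)² / 84.25 = 0.8079
χ² = 10.9813 + 10.3919 + 9.2109 + 0.8079 = 31.392
Degrees of freedom = 4 − 1 = 3; critical value at α = 0.01 is 11.345.
Since 31.392 > 11.345, we reject the null hypothesis — the data do not fit the 9:3:3:1 ratio.

31.392; not consistent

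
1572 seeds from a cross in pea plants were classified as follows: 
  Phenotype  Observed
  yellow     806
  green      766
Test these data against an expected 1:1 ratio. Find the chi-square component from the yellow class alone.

0.509

Total ratio parts = 2. Expected numbers out of 1572:
  yellow: 1572 × 1/2 = 786
  green: 1572 × 1/2 = 786
Contribution of yellow: (806 − 786)² / 786 = 0.5089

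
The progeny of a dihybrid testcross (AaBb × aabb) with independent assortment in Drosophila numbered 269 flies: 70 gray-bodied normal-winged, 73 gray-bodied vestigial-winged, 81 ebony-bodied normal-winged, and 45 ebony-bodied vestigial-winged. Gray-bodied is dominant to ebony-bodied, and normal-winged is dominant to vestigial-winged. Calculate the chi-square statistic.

A dihybrid testcross with independent assortment gives a 1:1:1:1 ratio.
Under the 1:1:1:1 hypothesis (Σ ratio = 4, N = 269):
  gray-bodied normal-winged: 269 × 1/4 = 67.25
  gray-bodied vestigial-winged: 269 × 1/4 = 67.25
  ebony-bodied normal-winged: 269 × 1/4 = 67.25
  ebony-bodied vestigial-winged: 269 × 1/4 = 67.25
χ² = Σ (O − E)² / E
  gray-bodied normal-winged: (70 − 67.25)² / 67.25 = 0.1125
  gray-bodied vestigial-winged: (73 − 67.25)² / 67.25 = 0.4916
  ebony-bodied normal-winged: (81 − 67.25)² / 67.25 = 2.8113
  ebony-bodied vestigial-winged: (45 − 67.25)² / 67.25 = 7.3615
χ² = 0.1125 + 0.4916 + 2.8113 + 7.3615 = 10.7769 ≈ 10.777

10.777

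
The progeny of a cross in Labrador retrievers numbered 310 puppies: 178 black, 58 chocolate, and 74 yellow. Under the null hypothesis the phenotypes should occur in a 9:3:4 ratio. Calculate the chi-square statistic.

0.234

Under the 9:3:4 hypothesis (Σ ratio = 16, N = 310):
  black: 310 × 9/16 = 174.375
  chocolate: 310 × 3/16 = 58.125
  yellow: 310 × 4/16 = 77.5
χ² = Σ (O − E)² / E
  black: (178 − 174.375)² / 174.375 = 0.0754
  chocolate: (58 − 58.125)² / 58.125 = 0.0003
  yellow: (74 − 77.5)² / 77.5 = 0.1581
χ² = 0.0754 + 0.0003 + 0.1581 = 0.2338 ≈ 0.234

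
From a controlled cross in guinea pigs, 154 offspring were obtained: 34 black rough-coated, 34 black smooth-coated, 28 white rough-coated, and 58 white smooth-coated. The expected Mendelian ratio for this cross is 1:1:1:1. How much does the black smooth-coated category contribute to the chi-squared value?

0.526

The 1:1:1:1 ratio has 4 parts, so with N = 154 the expected counts are:
  black rough-coated: 154 × 1/4 = 38.5
  black smooth-coated: 154 × 1/4 = 38.5
  white rough-coated: 154 × 1/4 = 38.5
  white smooth-coated: 154 × 1/4 = 38.5
Contribution of black smooth-coated: (34 − 38.5)² / 38.5 = 0.5260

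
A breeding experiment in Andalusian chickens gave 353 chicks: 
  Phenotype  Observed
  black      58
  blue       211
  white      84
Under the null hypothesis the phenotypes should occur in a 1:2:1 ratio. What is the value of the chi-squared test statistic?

Expected counts for N = 353 under a 1:2:1 ratio (total parts = 4):
  black: 353 × 1/4 = 88.25
  blue: 353 × 2/4 = 176.5
  white: 353 × 1/4 = 88.25
χ² = Σ (O − E)² / E
  black: (58 − 88.25)² / 88.25 = 10.3690
  blue: (211 − 176.5)² / 176.5 = 6.7436
  white: (84 − 88.25)² / 88.25 = 0.2047
χ² = 10.3690 + 6.7436 + 0.2047 = 17.3173 ≈ 17.317

17.317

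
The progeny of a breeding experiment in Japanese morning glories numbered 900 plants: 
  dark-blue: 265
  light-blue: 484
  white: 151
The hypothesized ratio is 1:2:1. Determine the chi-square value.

34.018

Total ratio parts = 4. Expected numbers out of 900:
  dark-blue: 900 × 1/4 = 225
  light-blue: 900 × 2/4 = 450
  white: 900 × 1/4 = 225
χ² = Σ (O − E)² / E
  dark-blue: (265 − 225)² / 225 = 7.1111
  light-blue: (484 − 450)² / 450 = 2.5689
  white: (151 − 225)² / 225 = 24.3378
χ² = 7.1111 + 2.5689 + 24.3378 = 34.0178 ≈ 34.018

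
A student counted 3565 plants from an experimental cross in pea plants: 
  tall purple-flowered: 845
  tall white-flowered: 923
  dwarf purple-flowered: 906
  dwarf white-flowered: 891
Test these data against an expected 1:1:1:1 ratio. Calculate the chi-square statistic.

Under the 1:1:1:1 hypothesis (Σ ratio = 4, N = 3565):
  tall purple-flowered: 3565 × 1/4 = 891.25
  tall white-flowered: 3565 × 1/4 = 891.25
  dwarf purple-flowered: 3565 × 1/4 = 891.25
  dwarf white-flowered: 3565 × 1/4 = 891.25
χ² = Σ (O − E)² / E
  tall purple-flowered: (845 − 891.25)² / 891.25 = 2.4001
  tall white-flowered: (923 − 891.25)² / 891.25 = 1.1311
  dwarf purple-flowered: (906 − 891.25)² / 891.25 = 0.2441
  dwarf white-flowered: (891 − 891.25)² / 891.25 = 0.0001
χ² = 2.4001 + 1.1311 + 0.2441 + 0.0001 = 3.7754 ≈ 3.775

3.775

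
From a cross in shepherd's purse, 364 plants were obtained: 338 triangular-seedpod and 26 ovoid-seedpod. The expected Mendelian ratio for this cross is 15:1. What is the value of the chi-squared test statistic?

Expected counts for N = 364 under a 15:1 ratio (total parts = 16):
  triangular-seedpod: 364 × 15/16 = 341.25
  ovoid-seedpod: 364 × 1/16 = 22.75
χ² = Σ (O − E)² / E
  triangular-seedpod: (338 − 341.25)² / 341.25 = 0.0310
  ovoid-seedpod: (26 − 22.75)² / 22.75 = 0.4643
χ² = 0.0310 + 0.4643 = 0.4953 ≈ 0.495

0.495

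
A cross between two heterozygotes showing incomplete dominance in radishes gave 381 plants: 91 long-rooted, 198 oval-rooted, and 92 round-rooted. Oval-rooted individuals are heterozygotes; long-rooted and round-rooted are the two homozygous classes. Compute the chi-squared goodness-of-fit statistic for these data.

0.596

With incomplete dominance, a heterozygote × heterozygote cross gives a 1:2:1 phenotypic ratio.
The 1:2:1 ratio has 4 parts, so with N = 381 the expected counts are:
  long-rooted: 381 × 1/4 = 95.25
  oval-rooted: 381 × 2/4 = 190.5
  round-rooted: 381 × 1/4 = 95.25
χ² = Σ (O − E)² / E
  long-rooted: (91 − 95.25)² / 95.25 = 0.1896
  oval-rooted: (198 − 190.5)² / 190.5 = 0.2953
  round-rooted: (92 − 95.25)² / 95.25 = 0.1109
χ² = 0.1896 + 0.2953 + 0.1109 = 0.5958 ≈ 0.596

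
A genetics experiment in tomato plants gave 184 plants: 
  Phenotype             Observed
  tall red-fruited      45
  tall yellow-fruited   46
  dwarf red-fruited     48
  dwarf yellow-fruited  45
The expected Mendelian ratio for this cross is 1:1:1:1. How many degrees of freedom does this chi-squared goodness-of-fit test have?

3

A goodness-of-fit test with 4 phenotype classes has df = 4 − 1 = 3.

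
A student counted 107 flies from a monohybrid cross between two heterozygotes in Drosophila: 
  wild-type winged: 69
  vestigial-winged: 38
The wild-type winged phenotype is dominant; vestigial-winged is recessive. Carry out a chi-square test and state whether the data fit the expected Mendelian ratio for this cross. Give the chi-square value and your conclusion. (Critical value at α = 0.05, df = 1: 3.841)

For a monohybrid cross between heterozygotes with complete dominance, the expected phenotypic ratio is 3:1.
Total ratio parts = 4. Expected numbers out of 107:
  wild-type winged: 107 × 3/4 = 80.25
  vestigial-winged: 107 × 1/4 = 26.75
χ² = Σ (O − E)² / E
  wild-type winged: (69 − 80.25)² / 80.25 = 1.5771
  vestigial-winged: (38 − 26.75)² / 26.75 = 4.7313
χ² = 1.5771 + 4.7313 = 6.3084 ≈ 6.308
Degrees of freedom = 2 − 1 = 1; critical value at α = 0.05 is 3.841.
Since 6.308 > 3.841, we reject the null hypothesis — the data do not fit the 3:1 ratio.

6.308; not consistent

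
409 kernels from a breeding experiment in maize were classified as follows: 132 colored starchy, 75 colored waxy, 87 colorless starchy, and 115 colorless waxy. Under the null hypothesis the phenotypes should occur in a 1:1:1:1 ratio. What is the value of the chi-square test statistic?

Expected counts for N = 409 under a 1:1:1:1 ratio (total parts = 4):
  colored starchy: 409 × 1/4 = 102.25
  colored waxy: 409 × 1/4 = 102.25
  colorless starchy: 409 × 1/4 = 102.25
  colorless waxy: 409 × 1/4 = 102.25
χ² = Σ (O − E)² / E
  colored starchy: (132 − 102.25)² / 102.25 = 8.6559
  colored waxy: (75 − 102.25)² / 102.25 = 7.2622
  colorless starchy: (87 − 102.25)² / 102.25 = 2.2744
  colorless waxy: (115 − 102.25)² / 102.25 = 1.5899
χ² = 8.6559 + 7.2622 + 2.2744 + 1.5899 = 19.7824 ≈ 19.782

19.782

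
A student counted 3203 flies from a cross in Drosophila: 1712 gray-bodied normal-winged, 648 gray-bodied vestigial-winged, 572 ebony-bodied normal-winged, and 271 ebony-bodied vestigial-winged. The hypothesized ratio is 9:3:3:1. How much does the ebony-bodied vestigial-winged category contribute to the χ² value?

Total ratio parts = 16. Expected numbers out of 3203:
  gray-bodied normal-winged: 3203 × 9/16 = 1801.6875
  gray-bodied vestigial-winged: 3203 × 3/16 = 600.5625
  ebony-bodied normal-winged: 3203 × 3/16 = 600.5625
  ebony-bodied vestigial-winged: 3203 × 1/16 = 200.1875
Contribution of ebony-bodied vestigial-winged: (271 − 200.1875)² / 200.1875 = 25.0486

25.049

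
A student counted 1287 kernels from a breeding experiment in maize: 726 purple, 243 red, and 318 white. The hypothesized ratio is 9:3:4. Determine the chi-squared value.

Under the 9:3:4 hypothesis (Σ ratio = 16, N = 1287):
  purple: 1287 × 9/16 = 723.9375
  red: 1287 × 3/16 = 241.3125
  white: 1287 × 4/16 = 321.75
χ² = Σ (O − E)² / E
  purple: (726 − 723.9375)² / 723.9375 = 0.0059
  red: (243 − 241.3125)² / 241.3125 = 0.0118
  white: (318 − 321.75)² / 321.75 = 0.0437
χ² = 0.0059 + 0.0118 + 0.0437 = 0.0614 ≈ 0.061

0.061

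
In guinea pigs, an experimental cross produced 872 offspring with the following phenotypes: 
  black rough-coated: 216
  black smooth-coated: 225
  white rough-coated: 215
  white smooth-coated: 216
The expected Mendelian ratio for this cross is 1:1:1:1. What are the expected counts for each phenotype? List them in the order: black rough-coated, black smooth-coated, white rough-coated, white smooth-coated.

218, 218, 218, 218

Total ratio parts = 4. Expected numbers out of 872:
  black rough-coated: 872 × 1/4 = 218
  black smooth-coated: 872 × 1/4 = 218
  white rough-coated: 872 × 1/4 = 218
  white smooth-coated: 872 × 1/4 = 218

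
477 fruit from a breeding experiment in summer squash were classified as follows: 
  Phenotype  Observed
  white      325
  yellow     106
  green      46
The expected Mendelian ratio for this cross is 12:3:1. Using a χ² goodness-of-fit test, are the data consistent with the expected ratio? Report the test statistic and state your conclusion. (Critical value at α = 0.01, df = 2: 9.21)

14.855; not consistent

Expected counts for N = 477 under a 12:3:1 ratio (total parts = 16):
  white: 477 × 12/16 = 357.75
  yellow: 477 × 3/16 = 89.4375
  green: 477 × 1/16 = 29.8125
χ² = Σ (O − E)² / E
  white: (325 − 357.75)² / 357.75 = 2.9981
  yellow: (106 − 89.4375)² / 89.4375 = 3.0671
  green: (46 − 29.8125)² / 29.8125 = 8.7894
χ² = 2.9981 + 3.0671 + 8.7894 = 14.8546 ≈ 14.855
Degrees of freedom = 3 − 1 = 2; critical value at α = 0.01 is 9.21.
Since 14.855 > 9.21, we reject the null hypothesis — the data do not fit the 12:3:1 ratio.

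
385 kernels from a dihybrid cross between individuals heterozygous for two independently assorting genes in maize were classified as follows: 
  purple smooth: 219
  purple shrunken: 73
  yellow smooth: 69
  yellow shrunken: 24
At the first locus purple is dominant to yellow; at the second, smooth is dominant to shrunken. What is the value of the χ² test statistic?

0.177

A dihybrid F₂ with independent assortment and complete dominance at both loci gives a 9:3:3:1 phenotypic ratio.
The 9:3:3:1 ratio has 16 parts, so with N = 385 the expected counts are:
  purple smooth: 385 × 9/16 = 216.5625
  purple shrunken: 385 × 3/16 = 72.1875
  yellow smooth: 385 × 3/16 = 72.1875
  yellow shrunken: 385 × 1/16 = 24.0625
χ² = Σ (O − E)² / E
  purple smooth: (219 − 216.5625)² / 216.5625 = 0.0274
  purple shrunken: (73 − 72.1875)² / 72.1875 = 0.0091
  yellow smooth: (69 − 72.1875)² / 72.1875 = 0.1407
  yellow shrunken: (24 − 24.0625)² / 24.0625 = 0.0002
χ² = 0.0274 + 0.0091 + 0.1407 + 0.0002 = 0.1774 ≈ 0.177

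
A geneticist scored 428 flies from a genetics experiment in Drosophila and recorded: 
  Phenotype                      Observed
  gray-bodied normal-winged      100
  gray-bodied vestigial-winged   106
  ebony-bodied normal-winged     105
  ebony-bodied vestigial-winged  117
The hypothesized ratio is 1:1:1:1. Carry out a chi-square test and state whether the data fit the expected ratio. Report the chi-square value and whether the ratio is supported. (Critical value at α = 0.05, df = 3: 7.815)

Expected counts for N = 428 under a 1:1:1:1 ratio (total parts = 4):
  gray-bodied normal-winged: 428 × 1/4 = 107
  gray-bodied vestigial-winged: 428 × 1/4 = 107
  ebony-bodied normal-winged: 428 × 1/4 = 107
  ebony-bodied vestigial-winged: 428 × 1/4 = 107
χ² = Σ (O − E)² / E
  gray-bodied normal-winged: (100 − 107)² / 107 = 0.4579
  gray-bodied vestigial-winged: (106 − 107)² / 107 = 0.0093
  ebony-bodied normal-winged: (105 − 107)² / 107 = 0.0374
  ebony-bodied vestigial-winged: (117 − 107)² / 107 = 0.9346
χ² = 0.4579 + 0.0093 + 0.0374 + 0.9346 = 1.4392 ≈ 1.439
Degrees of freedom = 4 − 1 = 3; critical value at α = 0.05 is 7.815.
Since 1.439 < 7.815, we fail to reject the null hypothesis — the data are consistent with the 1:1:1:1 ratio.

1.439; consistent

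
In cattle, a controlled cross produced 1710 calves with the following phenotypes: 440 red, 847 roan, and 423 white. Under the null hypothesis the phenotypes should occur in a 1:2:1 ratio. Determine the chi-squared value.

Expected counts for N = 1710 under a 1:2:1 ratio (total parts = 4):
  red: 1710 × 1/4 = 427.5
  roan: 1710 × 2/4 = 855
  white: 1710 × 1/4 = 427.5
χ² = Σ (O − E)² / E
  red: (440 − 427.5)² / 427.5 = 0.3655
  roan: (847 − 855)² / 855 = 0.0749
  white: (423 − 427.5)² / 427.5 = 0.0474
χ² = 0.3655 + 0.0749 + 0.0474 = 0.4878 ≈ 0.488

0.488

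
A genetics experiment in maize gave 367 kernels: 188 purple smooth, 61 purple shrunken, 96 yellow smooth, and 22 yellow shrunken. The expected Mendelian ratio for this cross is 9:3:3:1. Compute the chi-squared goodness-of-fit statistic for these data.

13.314

Expected counts for N = 367 under a 9:3:3:1 ratio (total parts = 16):
  purple smooth: 367 × 9/16 = 206.4375
  purple shrunken: 367 × 3/16 = 68.8125
  yellow smooth: 367 × 3/16 = 68.8125
  yellow shrunken: 367 × 1/16 = 22.9375
χ² = Σ (O − E)² / E
  purple smooth: (188 − 206.4375)² / 206.4375 = 1.6467
  purple shrunken: (61 − 68.8125)² / 68.8125 = 0.8870
  yellow smooth: (96 − 68.8125)² / 68.8125 = 10.7417
  yellow shrunken: (22 − 22.9375)² / 22.9375 = 0.0383
χ² = 1.6467 + 0.8870 + 10.7417 + 0.0383 = 13.3137 ≈ 13.314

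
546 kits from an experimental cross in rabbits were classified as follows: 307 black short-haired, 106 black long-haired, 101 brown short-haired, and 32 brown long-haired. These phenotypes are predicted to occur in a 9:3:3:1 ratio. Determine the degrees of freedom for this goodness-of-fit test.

3

A goodness-of-fit test with 4 phenotype classes has df = 4 − 1 = 3.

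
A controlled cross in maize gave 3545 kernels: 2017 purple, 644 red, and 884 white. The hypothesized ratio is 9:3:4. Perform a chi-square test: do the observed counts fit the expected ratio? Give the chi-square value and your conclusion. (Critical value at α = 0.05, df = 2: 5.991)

0.913; consistent

Expected counts for N = 3545 under a 9:3:4 ratio (total parts = 16):
  purple: 3545 × 9/16 = 1994.0625
  red: 3545 × 3/16 = 664.6875
  white: 3545 × 4/16 = 886.25
χ² = Σ (O − E)² / E
  purple: (2017 − 1994.0625)² / 1994.0625 = 0.2638
  red: (644 − 664.6875)² / 664.6875 = 0.6439
  white: (884 − 886.25)² / 886.25 = 0.0057
χ² = 0.2638 + 0.6439 + 0.0057 = 0.9134 ≈ 0.913
Degrees of freedom = 3 − 1 = 2; critical value at α = 0.05 is 5.991.
Since 0.913 < 5.991, we fail to reject the null hypothesis — the data are consistent with the 9:3:4 ratio.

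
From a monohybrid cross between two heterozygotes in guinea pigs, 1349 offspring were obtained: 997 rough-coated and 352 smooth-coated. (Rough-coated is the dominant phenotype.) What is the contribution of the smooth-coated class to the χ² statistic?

For a monohybrid cross between heterozygotes with complete dominance, the expected phenotypic ratio is 3:1.
Expected counts for N = 1349 under a 3:1 ratio (total parts = 4):
  rough-coated: 1349 × 3/4 = 1011.75
  smooth-coated: 1349 × 1/4 = 337.25
Contribution of smooth-coated: (352 − 337.25)² / 337.25 = 0.6451

0.645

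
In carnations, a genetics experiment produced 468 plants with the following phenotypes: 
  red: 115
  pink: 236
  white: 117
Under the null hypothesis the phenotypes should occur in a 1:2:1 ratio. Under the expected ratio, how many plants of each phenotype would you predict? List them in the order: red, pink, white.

Under the 1:2:1 hypothesis (Σ ratio = 4, N = 468):
  red: 468 × 1/4 = 117
  pink: 468 × 2/4 = 234
  white: 468 × 1/4 = 117

117, 234, 117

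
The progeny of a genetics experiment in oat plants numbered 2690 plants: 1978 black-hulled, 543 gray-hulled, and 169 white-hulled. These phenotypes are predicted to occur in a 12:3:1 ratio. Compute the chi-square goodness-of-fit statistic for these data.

3.736

The 12:3:1 ratio has 16 parts, so with N = 2690 the expected counts are:
  black-hulled: 2690 × 12/16 = 2017.5
  gray-hulled: 2690 × 3/16 = 504.375
  white-hulled: 2690 × 1/16 = 168.125
χ² = Σ (O − E)² / E
  black-hulled: (1978 − 2017.5)² / 2017.5 = 0.7734
  gray-hulled: (543 − 504.375)² / 504.375 = 2.9579
  white-hulled: (169 − 168.125)² / 168.125 = 0.0046
χ² = 0.7734 + 2.9579 + 0.0046 = 3.7359 ≈ 3.736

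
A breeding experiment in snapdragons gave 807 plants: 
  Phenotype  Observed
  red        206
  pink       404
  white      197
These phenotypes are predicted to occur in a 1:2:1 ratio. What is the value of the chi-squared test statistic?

0.202

Under the 1:2:1 hypothesis (Σ ratio = 4, N = 807):
  red: 807 × 1/4 = 201.75
  pink: 807 × 2/4 = 403.5
  white: 807 × 1/4 = 201.75
χ² = Σ (O − E)² / E
  red: (206 − 201.75)² / 201.75 = 0.0895
  pink: (404 − 403.5)² / 403.5 = 0.0006
  white: (197 − 201.75)² / 201.75 = 0.1118
χ² = 0.0895 + 0.0006 + 0.1118 = 0.2019 ≈ 0.202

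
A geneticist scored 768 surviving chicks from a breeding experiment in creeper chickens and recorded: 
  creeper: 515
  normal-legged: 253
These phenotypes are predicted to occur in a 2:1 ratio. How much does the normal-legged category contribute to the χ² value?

Expected counts for N = 768 under a 2:1 ratio (total parts = 3):
  creeper: 768 × 2/3 = 512
  normal-legged: 768 × 1/3 = 256
Contribution of normal-legged: (253 − 256)² / 256 = 0.0352

0.035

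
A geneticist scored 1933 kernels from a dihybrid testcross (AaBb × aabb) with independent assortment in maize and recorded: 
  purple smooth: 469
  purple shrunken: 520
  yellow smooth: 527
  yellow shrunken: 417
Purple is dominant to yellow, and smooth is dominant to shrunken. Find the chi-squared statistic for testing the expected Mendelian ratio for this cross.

16.258

A dihybrid testcross with independent assortment gives a 1:1:1:1 ratio.
Under the 1:1:1:1 hypothesis (Σ ratio = 4, N = 1933):
  purple smooth: 1933 × 1/4 = 483.25
  purple shrunken: 1933 × 1/4 = 483.25
  yellow smooth: 1933 × 1/4 = 483.25
  yellow shrunken: 1933 × 1/4 = 483.25
χ² = Σ (O − E)² / E
  purple smooth: (469 − 483.25)² / 483.25 = 0.4202
  purple shrunken: (520 − 483.25)² / 483.25 = 2.7947
  yellow smooth: (527 − 483.25)² / 483.25 = 3.9608
  yellow shrunken: (417 − 483.25)² / 483.25 = 9.0824
χ² = 0.4202 + 2.7947 + 3.9608 + 9.0824 = 16.2581 ≈ 16.258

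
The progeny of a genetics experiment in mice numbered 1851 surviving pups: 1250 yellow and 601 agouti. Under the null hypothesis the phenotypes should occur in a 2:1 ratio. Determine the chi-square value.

The 2:1 ratio has 3 parts, so with N = 1851 the expected counts are:
  yellow: 1851 × 2/3 = 1234
  agouti: 1851 × 1/3 = 617
χ² = Σ (O − E)² / E
  yellow: (1250 − 1234)² / 1234 = 0.2075
  agouti: (601 − 617)² / 617 = 0.4149
χ² = 0.2075 + 0.4149 = 0.6224 ≈ 0.622

0.622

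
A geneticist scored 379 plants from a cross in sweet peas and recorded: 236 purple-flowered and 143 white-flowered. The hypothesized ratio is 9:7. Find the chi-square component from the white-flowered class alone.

Total ratio parts = 16. Expected numbers out of 379:
  purple-flowered: 379 × 9/16 = 213.1875
  white-flowered: 379 × 7/16 = 165.8125
Contribution of white-flowered: (143 − 165.8125)² / 165.8125 = 3.1385

3.139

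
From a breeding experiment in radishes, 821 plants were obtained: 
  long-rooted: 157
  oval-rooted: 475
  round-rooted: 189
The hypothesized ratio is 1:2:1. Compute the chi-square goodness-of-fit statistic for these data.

Under the 1:2:1 hypothesis (Σ ratio = 4, N = 821):
  long-rooted: 821 × 1/4 = 205.25
  oval-rooted: 821 × 2/4 = 410.5
  round-rooted: 821 × 1/4 = 205.25
χ² = Σ (O − E)² / E
  long-rooted: (157 − 205.25)² / 205.25 = 11.3426
  oval-rooted: (475 − 410.5)² / 410.5 = 10.1346
  round-rooted: (189 − 205.25)² / 205.25 = 1.2865
χ² = 11.3426 + 10.1346 + 1.2865 = 22.7637 ≈ 22.764

22.764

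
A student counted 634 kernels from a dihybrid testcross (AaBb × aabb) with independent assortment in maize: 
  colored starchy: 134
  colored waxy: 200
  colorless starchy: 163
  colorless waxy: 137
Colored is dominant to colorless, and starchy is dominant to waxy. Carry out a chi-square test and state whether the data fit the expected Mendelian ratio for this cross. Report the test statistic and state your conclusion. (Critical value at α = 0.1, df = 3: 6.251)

A dihybrid testcross with independent assortment gives a 1:1:1:1 ratio.
Under the 1:1:1:1 hypothesis (Σ ratio = 4, N = 634):
  colored starchy: 634 × 1/4 = 158.5
  colored waxy: 634 × 1/4 = 158.5
  colorless starchy: 634 × 1/4 = 158.5
  colorless waxy: 634 × 1/4 = 158.5
χ² = Σ (O − E)² / E
  colored starchy: (134 − 158.5)² / 158.5 = 3.7871
  colored waxy: (200 − 158.5)² / 158.5 = 10.8659
  colorless starchy: (163 − 158.5)² / 158.5 = 0.1278
  colorless waxy: (137 − 158.5)² / 158.5 = 2.9164
χ² = 3.7871 + 10.8659 + 0.1278 + 2.9164 = 17.6972 ≈ 17.697
Degrees of freedom = 4 − 1 = 3; critical value at α = 0.1 is 6.251.
Since 17.697 > 6.251, we reject the null hypothesis — the data do not fit the 1:1:1:1 ratio.

17.697; not consistent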